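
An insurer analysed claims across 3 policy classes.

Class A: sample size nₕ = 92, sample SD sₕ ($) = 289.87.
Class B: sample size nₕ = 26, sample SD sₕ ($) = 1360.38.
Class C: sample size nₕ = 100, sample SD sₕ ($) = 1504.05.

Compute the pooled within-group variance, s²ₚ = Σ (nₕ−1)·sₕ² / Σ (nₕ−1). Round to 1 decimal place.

1292402.6

A: (92−1)·289.87² = 91·84024.6169 = 7646240.1379
B: (26−1)·1360.38² = 25·1850633.7444 = 46265843.61
C: (100−1)·1504.05² = 99·2262166.4025 = 223954473.8475
Numerator = 277866557.5954; denominator = Σ(nₕ−1) = 215.
s²ₚ = 277866557.5954/215 = 1292402.593... → 1292402.6.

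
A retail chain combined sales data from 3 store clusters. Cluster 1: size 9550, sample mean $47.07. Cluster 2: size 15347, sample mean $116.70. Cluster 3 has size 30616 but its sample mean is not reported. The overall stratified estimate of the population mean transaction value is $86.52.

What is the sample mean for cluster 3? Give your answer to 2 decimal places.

Σ Nₕx̄ₕ = N·μ, so 30616·x̄_3 = 55513·86.52 − (9550·47.07 + 15347·116.70).
= 4802984.76 − 2240513.4 = 2562471.36.
x̄_3 = 2562471.36 / 30616 = 83.6971... → 83.70.

83.70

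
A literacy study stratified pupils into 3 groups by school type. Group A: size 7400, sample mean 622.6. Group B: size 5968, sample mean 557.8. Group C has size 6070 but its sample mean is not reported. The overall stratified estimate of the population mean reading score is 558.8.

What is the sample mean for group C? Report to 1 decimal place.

N = 7400 + 5968 + 6070 = 19438.
Overall total = μ·N = 558.8·19438 = 10861954.4.
Subtract the known strata: 7400·622.6 + 5968·557.8 = 7936190.4.
Remaining total for group C: 10861954.4 − 7936190.4 = 2925764.
Divide by its size: 2925764 / 6070 = 482.004... → 482.0.

482.0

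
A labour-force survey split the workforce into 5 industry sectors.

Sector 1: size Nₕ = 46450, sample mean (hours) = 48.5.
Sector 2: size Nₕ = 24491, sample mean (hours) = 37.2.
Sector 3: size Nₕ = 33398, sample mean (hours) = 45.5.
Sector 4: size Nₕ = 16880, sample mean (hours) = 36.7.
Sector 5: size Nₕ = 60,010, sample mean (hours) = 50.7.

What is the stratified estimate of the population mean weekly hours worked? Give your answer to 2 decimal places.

N = 46450 + 24491 + 33398 + 16880 + 60010 = 181229.
Overall mean = Σ (Nₕ/N)·x̄ₕ — weight by population share, not a simple average.
Σ Nₕx̄ₕ = 46450·48.5 + 24491·37.2 + 33398·45.5 + 16880·36.7 + 60010·50.7 = 2252825 + 911065.2 + 1519609 + 619496 + 3042507 = 8345502.2.
Divide by N: 8345502.2 / 181229 = 46.0495... → 46.05.

46.05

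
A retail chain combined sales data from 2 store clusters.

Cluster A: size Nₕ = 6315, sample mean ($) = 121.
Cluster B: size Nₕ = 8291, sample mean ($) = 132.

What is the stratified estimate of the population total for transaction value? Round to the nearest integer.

1858527

Estimate total by summing Nₕ·x̄ₕ over strata.
6315·121 + 8291·132 = 764115 + 1094412 = 1858527.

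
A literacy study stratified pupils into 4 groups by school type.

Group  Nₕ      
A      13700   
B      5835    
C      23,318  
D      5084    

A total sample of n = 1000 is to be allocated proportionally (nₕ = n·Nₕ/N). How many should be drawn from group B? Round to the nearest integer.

122

Share of group B = 5835/47937 = 0.12172.
Allocate 1000 × 0.12172 = 121.722... → 122.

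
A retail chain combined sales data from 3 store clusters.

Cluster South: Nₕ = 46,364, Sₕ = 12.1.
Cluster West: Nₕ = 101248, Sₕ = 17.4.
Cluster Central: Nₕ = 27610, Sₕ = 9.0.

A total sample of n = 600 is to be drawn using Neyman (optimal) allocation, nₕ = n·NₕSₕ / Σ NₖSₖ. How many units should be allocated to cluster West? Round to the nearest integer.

411

Σ NₕSₕ = 46364·12.1 + 101248·17.4 + 27610·9.0 = 2571209.6.
Share for West: 1761715.2/2571209.6 = 0.68517.
n_West = 600 × 0.68517 = 411.102... → 411.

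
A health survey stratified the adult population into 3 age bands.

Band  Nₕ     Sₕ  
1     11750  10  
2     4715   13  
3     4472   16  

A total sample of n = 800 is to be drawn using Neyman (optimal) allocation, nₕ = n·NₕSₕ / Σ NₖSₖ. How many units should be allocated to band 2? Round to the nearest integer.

196

1: NₕSₕ = 11750·10 = 117500
2: NₕSₕ = 4715·13 = 61295
3: NₕSₕ = 4472·16 = 71552
Σ NₕSₕ = 250347.
n_2 = 800·61295/250347 = 195.872... → 196.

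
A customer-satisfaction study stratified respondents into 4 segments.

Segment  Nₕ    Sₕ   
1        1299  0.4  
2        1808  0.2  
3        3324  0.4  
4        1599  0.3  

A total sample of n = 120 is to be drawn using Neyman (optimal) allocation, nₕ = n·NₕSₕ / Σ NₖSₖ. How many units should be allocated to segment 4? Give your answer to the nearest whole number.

21

Σ NₕSₕ = 1299·0.4 + 1808·0.2 + 3324·0.4 + 1599·0.3 = 2690.5.
Share for 4: 479.7/2690.5 = 0.17829.
n_4 = 120 × 0.17829 = 21.395... → 21.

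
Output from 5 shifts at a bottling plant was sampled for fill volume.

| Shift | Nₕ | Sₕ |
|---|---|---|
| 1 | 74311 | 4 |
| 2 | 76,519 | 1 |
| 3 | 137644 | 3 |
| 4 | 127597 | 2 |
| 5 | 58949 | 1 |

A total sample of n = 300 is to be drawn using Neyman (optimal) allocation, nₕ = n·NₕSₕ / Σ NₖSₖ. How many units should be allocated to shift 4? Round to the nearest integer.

70

Σ NₕSₕ = 74311·4 + 76519·1 + 137644·3 + 127597·2 + 58949·1 = 1100838.
Share for 4: 255194/1100838 = 0.23182.
n_4 = 300 × 0.23182 = 69.545... → 70.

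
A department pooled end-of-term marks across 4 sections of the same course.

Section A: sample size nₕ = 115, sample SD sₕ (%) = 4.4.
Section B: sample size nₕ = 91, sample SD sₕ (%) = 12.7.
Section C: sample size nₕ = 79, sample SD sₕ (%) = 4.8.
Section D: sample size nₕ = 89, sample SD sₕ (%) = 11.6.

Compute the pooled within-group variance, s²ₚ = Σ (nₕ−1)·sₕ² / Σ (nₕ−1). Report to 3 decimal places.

82.058

Degrees of freedom: 114 + 90 + 78 + 88 = 370.
Σ(nₕ−1)sₕ² = 114·19.36 + 90·161.29 + 78·23.04 + 88·134.56 = 30361.54.
s²ₚ = 30361.54 / 370 = 82.05822... → 82.058.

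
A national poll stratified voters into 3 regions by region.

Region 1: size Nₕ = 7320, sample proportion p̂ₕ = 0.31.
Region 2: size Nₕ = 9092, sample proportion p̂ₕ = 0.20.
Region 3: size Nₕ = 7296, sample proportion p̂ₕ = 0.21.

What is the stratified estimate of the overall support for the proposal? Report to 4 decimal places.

0.2370

N = 7320 + 9092 + 7296 = 23708.
Overall proportion = Σ (Nₕ/N)·p̂ₕ.
Σ Nₕp̂ₕ = 2269.2 + 1818.4 + 1532.16 = 5619.76.
5619.76 / 23708 = 0.237041... → 0.2370.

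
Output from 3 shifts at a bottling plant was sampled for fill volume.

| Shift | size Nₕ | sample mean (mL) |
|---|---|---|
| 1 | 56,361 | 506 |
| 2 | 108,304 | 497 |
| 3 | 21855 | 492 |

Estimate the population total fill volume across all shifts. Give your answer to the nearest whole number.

93098414

1: 56361·506 = 28518666
2: 108304·497 = 53827088
3: 21855·492 = 10752660
τ̂ = Σ Nₕx̄ₕ = 93098414.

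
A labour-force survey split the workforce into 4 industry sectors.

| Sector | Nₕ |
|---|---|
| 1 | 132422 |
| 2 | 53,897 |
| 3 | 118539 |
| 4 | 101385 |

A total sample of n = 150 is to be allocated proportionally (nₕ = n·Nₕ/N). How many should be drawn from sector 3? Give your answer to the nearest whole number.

N = 132422 + 53897 + 118539 + 101385 = 406243.
n_3 = 150·118539/406243 = 43.769... → 44.

44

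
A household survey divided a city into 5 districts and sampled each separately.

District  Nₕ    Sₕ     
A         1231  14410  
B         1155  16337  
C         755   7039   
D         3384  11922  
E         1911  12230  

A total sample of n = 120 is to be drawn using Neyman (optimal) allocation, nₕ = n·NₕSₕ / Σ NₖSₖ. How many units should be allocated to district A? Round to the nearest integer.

A: NₕSₕ = 1231·14410 = 17738710
B: NₕSₕ = 1155·16337 = 18869235
C: NₕSₕ = 755·7039 = 5314445
D: NₕSₕ = 3384·11922 = 40344048
E: NₕSₕ = 1911·12230 = 23371530
Σ NₕSₕ = 105637968.
n_A = 120·17738710/105637968 = 20.150... → 20.

20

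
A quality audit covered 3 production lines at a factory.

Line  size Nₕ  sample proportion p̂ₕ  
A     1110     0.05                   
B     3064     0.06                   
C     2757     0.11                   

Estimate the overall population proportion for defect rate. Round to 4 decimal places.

Wₕ = Nₕ/N with N = 6931: 0.1602, 0.4421, 0.3978.
p̂_st = 0.1602·0.05 + 0.4421·0.06 + 0.3978·0.11 ≈ 0.078287... → 0.0783.

0.0783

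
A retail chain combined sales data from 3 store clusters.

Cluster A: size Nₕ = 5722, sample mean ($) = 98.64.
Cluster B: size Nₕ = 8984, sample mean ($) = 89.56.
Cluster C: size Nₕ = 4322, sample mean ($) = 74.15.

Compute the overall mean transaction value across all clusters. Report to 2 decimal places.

88.79

N = 19028; weights Wₕ = Nₕ/N = (0.3007, 0.4721, 0.2271).
x̄_st = Σ Wₕ·x̄ₕ = 0.3007·98.64 + 0.4721·89.56 + 0.2271·74.15 ≈ 88.7903...
→ 88.79.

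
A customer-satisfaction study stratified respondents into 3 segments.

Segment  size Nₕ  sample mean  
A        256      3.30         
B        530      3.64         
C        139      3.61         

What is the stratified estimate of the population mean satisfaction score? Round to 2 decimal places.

3.54

x̄_st = (Σ Nₕx̄ₕ) / (Σ Nₕ) = (256·3.30 + 530·3.64 + 139·3.61) / 925
= 3275.79 / 925 = 3.5414... → 3.54.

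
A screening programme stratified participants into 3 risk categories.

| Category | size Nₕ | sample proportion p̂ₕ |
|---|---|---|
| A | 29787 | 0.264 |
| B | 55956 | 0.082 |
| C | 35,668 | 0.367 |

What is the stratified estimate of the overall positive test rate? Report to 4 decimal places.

0.2104

N = 29787 + 55956 + 35668 = 121411.
Overall proportion = Σ (Nₕ/N)·p̂ₕ.
Σ Nₕp̂ₕ = 7863.768 + 4588.392 + 13090.156 = 25542.316.
25542.316 / 121411 = 0.210379... → 0.2104.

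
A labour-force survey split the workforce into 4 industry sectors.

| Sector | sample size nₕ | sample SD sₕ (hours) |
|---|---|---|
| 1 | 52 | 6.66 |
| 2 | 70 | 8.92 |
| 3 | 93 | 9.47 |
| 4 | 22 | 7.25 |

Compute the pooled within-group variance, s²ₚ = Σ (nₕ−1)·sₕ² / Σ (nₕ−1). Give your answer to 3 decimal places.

1: (52−1)·6.66² = 51·44.3556 = 2262.1356
2: (70−1)·8.92² = 69·79.5664 = 5490.0816
3: (93−1)·9.47² = 92·89.6809 = 8250.6428
4: (22−1)·7.25² = 21·52.5625 = 1103.8125
Numerator = 17106.6725; denominator = Σ(nₕ−1) = 233.
s²ₚ = 17106.6725/233 = 73.41920... → 73.419.

73.419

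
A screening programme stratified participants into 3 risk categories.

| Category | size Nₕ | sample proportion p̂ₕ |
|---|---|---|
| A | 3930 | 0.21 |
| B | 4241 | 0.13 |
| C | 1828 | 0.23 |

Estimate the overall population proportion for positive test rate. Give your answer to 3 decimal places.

0.180

Wₕ = Nₕ/N with N = 9999: 0.3930, 0.4241, 0.1828.
p̂_st = 0.3930·0.21 + 0.4241·0.13 + 0.1828·0.23 ≈ 0.17972... → 0.180.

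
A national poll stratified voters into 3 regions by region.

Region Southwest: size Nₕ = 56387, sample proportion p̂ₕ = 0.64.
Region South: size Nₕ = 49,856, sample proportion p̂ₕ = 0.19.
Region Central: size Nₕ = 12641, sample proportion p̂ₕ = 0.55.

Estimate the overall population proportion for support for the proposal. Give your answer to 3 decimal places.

0.442

Wₕ = Nₕ/N with N = 118884: 0.4743, 0.4194, 0.1063.
p̂_st = 0.4743·0.64 + 0.4194·0.19 + 0.1063·0.55 ≈ 0.44172... → 0.442.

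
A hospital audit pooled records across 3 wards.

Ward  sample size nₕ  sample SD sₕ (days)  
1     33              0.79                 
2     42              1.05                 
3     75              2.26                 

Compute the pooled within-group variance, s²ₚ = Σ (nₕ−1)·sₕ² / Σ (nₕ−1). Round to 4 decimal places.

1: (33−1)·0.79² = 32·0.6241 = 19.9712
2: (42−1)·1.05² = 41·1.1025 = 45.2025
3: (75−1)·2.26² = 74·5.1076 = 377.9624
Numerator = 443.1361; denominator = Σ(nₕ−1) = 147.
s²ₚ = 443.1361/147 = 3.014531... → 3.0145.

3.0145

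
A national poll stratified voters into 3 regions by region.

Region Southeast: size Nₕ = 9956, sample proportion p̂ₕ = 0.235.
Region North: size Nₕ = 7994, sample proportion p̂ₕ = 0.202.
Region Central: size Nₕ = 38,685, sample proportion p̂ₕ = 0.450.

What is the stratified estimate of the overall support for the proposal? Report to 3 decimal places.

0.377

N = 9956 + 7994 + 38685 = 56635.
Overall proportion = Σ (Nₕ/N)·p̂ₕ.
Σ Nₕp̂ₕ = 2339.66 + 1614.788 + 17408.25 = 21362.698.
21362.698 / 56635 = 0.37720... → 0.377.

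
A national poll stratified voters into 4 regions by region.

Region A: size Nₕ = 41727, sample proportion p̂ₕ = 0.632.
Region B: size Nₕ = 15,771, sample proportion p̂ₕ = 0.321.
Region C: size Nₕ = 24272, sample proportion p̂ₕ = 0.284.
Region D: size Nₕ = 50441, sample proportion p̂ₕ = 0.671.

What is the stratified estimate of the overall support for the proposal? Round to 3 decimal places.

Wₕ = Nₕ/N with N = 132211: 0.3156, 0.1193, 0.1836, 0.3815.
p̂_st = 0.3156·0.632 + 0.1193·0.321 + 0.1836·0.284 + 0.3815·0.671 ≈ 0.54589... → 0.546.

0.546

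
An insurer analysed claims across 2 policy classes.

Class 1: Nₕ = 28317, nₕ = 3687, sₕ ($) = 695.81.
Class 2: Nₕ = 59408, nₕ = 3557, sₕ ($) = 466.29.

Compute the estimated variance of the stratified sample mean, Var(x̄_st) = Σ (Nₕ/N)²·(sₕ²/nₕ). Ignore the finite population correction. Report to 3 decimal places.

41.715

N = 87725. Term for each stratum: Wₕ²sₕ²/nₕ.
Var(x̄_st) = 13.682200 + 28.033121 = 41.715320 → 41.715.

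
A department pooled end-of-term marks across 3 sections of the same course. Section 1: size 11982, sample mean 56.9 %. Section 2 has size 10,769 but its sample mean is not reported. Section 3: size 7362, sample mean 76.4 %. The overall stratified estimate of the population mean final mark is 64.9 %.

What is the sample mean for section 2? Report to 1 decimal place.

65.9

N = 11982 + 10769 + 7362 = 30113.
Overall total = μ·N = 64.9·30113 = 1954333.7.
Subtract the known strata: 11982·56.9 + 7362·76.4 = 1244232.6.
Remaining total for section 2: 1954333.7 − 1244232.6 = 710101.1.
Divide by its size: 710101.1 / 10769 = 65.939... → 65.9.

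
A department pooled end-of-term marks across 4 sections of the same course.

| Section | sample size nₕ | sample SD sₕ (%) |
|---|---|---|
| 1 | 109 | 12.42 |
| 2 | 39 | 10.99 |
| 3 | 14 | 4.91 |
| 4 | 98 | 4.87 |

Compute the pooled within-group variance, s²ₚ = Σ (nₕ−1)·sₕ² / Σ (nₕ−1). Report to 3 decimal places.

93.216

1: (109−1)·12.42² = 108·154.2564 = 16659.6912
2: (39−1)·10.99² = 38·120.7801 = 4589.6438
3: (14−1)·4.91² = 13·24.1081 = 313.4053
4: (98−1)·4.87² = 97·23.7169 = 2300.5393
Numerator = 23863.2796; denominator = Σ(nₕ−1) = 256.
s²ₚ = 23863.2796/256 = 93.21594... → 93.216.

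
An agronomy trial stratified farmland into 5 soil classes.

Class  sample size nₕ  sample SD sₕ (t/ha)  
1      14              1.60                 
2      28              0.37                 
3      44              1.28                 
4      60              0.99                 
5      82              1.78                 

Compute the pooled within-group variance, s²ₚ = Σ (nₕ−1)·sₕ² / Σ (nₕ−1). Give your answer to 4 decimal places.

1: (14−1)·1.60² = 13·2.56 = 33.28
2: (28−1)·0.37² = 27·0.1369 = 3.6963
3: (44−1)·1.28² = 43·1.6384 = 70.4512
4: (60−1)·0.99² = 59·0.9801 = 57.8259
5: (82−1)·1.78² = 81·3.1684 = 256.6404
Numerator = 421.8938; denominator = Σ(nₕ−1) = 223.
s²ₚ = 421.8938/223 = 1.891900... → 1.8919.

1.8919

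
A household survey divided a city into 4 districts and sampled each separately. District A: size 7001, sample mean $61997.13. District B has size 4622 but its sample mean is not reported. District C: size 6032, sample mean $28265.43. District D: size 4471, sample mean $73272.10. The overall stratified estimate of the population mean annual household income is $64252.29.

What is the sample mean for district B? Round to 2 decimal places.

Σ Nₕx̄ₕ = N·μ, so 4622·x̄_B = 22126·64252.29 − (7001·61997.13 + 6032·28265.43 + 4471·73272.10).
= 1421646168.54 − 932138539.99 = 489507628.55.
x̄_B = 489507628.55 / 4622 = 105908.1845... → 105908.18.

105908.18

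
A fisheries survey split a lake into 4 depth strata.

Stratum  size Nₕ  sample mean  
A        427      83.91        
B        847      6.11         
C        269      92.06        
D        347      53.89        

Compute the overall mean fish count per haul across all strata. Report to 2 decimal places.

N = 1890; weights Wₕ = Nₕ/N = (0.2259, 0.4481, 0.1423, 0.1836).
x̄_st = Σ Wₕ·x̄ₕ = 0.2259·83.91 + 0.4481·6.11 + 0.1423·92.06 + 0.1836·53.89 ≈ 44.6924...
→ 44.69.

44.69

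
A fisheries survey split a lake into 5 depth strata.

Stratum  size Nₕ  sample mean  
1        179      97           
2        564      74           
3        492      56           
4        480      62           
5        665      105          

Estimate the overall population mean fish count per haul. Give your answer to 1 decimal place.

N = 179 + 564 + 492 + 480 + 665 = 2380.
Overall mean = Σ (Nₕ/N)·x̄ₕ — weight by population share, not a simple average.
Σ Nₕx̄ₕ = 179·97 + 564·74 + 492·56 + 480·62 + 665·105 = 17363 + 41736 + 27552 + 29760 + 69825 = 186236.
Divide by N: 186236 / 2380 = 78.250... → 78.3.

78.3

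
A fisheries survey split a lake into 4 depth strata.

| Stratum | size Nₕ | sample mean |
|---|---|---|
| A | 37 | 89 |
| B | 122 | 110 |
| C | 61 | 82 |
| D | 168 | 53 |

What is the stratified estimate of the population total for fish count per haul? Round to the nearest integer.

A: 37·89 = 3293
B: 122·110 = 13420
C: 61·82 = 5002
D: 168·53 = 8904
τ̂ = Σ Nₕx̄ₕ = 30619.

30619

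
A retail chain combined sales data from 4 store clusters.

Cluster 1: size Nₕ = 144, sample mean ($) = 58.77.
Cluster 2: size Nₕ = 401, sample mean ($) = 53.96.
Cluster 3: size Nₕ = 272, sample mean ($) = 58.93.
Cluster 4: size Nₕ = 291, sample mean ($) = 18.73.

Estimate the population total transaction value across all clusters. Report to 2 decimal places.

Estimate total by summing Nₕ·x̄ₕ over strata.
144·58.77 + 401·53.96 + 272·58.93 + 291·18.73 = 8462.88 + 21637.96 + 16028.96 + 5450.43 = 51580.23.

51580.23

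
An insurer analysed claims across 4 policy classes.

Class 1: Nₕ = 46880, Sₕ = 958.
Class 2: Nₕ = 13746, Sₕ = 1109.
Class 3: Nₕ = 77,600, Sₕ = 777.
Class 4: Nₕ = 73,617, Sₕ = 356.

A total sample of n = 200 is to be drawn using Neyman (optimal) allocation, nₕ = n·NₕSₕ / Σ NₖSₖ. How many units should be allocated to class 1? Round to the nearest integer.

Σ NₕSₕ = 46880·958 + 13746·1109 + 77600·777 + 73617·356 = 146658206.
Share for 1: 44911040/146658206 = 0.30623.
n_1 = 200 × 0.30623 = 61.246... → 61.

61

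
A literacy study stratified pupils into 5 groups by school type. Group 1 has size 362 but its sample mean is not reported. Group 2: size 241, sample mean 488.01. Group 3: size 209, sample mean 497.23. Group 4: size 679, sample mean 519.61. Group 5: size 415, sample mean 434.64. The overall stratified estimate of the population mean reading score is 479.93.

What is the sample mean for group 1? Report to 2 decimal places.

N = 362 + 241 + 209 + 679 + 415 = 1906.
Overall total = μ·N = 479.93·1906 = 914746.58.
Subtract the known strata: 241·488.01 + 209·497.23 + 679·519.61 + 415·434.64 = 754722.27.
Remaining total for group 1: 914746.58 − 754722.27 = 160024.31.
Divide by its size: 160024.31 / 362 = 442.0561... → 442.06.

442.06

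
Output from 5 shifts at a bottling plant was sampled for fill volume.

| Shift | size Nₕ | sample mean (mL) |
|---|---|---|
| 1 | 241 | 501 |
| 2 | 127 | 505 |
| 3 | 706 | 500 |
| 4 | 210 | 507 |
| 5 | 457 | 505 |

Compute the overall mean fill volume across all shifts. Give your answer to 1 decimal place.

502.7

N = 1741; weights Wₕ = Nₕ/N = (0.1384, 0.0729, 0.4055, 0.1206, 0.2625).
x̄_st = Σ Wₕ·x̄ₕ = 0.1384·501 + 0.0729·505 + 0.4055·500 + 0.1206·507 + 0.2625·505 ≈ 502.660...
→ 502.7.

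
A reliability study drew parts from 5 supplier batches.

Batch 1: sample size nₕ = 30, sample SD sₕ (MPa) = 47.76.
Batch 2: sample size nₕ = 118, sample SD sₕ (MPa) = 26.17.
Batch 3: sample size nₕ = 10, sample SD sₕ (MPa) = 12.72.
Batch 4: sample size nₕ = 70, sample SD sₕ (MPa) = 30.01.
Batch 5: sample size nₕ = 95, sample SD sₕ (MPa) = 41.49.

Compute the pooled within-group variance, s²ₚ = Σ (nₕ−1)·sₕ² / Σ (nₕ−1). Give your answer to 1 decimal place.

1168.8

1: (30−1)·47.76² = 29·2281.0176 = 66149.5104
2: (118−1)·26.17² = 117·684.8689 = 80129.6613
3: (10−1)·12.72² = 9·161.7984 = 1456.1856
4: (70−1)·30.01² = 69·900.6001 = 62141.4069
5: (95−1)·41.49² = 94·1721.4201 = 161813.4894
Numerator = 371690.2536; denominator = Σ(nₕ−1) = 318.
s²ₚ = 371690.2536/318 = 1168.837... → 1168.8.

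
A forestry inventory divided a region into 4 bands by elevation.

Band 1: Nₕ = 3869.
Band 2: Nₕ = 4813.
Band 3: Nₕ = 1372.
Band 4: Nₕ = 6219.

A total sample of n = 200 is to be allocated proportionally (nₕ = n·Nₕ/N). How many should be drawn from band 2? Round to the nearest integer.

59

Share of band 2 = 4813/16273 = 0.29577.
Allocate 200 × 0.29577 = 59.153... → 59.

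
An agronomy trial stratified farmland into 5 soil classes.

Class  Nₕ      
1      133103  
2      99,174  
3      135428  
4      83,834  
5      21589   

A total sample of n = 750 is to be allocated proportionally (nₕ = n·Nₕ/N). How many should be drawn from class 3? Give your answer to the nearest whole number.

Share of class 3 = 135428/473128 = 0.28624.
Allocate 750 × 0.28624 = 214.680... → 215.

215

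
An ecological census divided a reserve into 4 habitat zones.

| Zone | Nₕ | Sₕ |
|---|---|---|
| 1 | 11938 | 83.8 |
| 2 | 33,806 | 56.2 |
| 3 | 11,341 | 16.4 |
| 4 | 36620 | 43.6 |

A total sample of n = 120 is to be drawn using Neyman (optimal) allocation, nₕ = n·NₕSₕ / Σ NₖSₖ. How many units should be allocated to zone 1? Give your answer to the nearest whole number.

26

1: NₕSₕ = 11938·83.8 = 1000404.4
2: NₕSₕ = 33806·56.2 = 1899897.2
3: NₕSₕ = 11341·16.4 = 185992.4
4: NₕSₕ = 36620·43.6 = 1596632
Σ NₕSₕ = 4682926.
n_1 = 120·1000404.4/4682926 = 25.635... → 26.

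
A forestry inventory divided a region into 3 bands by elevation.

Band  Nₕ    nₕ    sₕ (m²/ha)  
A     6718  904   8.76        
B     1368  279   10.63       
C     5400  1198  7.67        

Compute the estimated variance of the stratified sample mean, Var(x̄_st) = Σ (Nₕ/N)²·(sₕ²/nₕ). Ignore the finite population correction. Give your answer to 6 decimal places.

N = 13486; Wₕ = Nₕ/N.
band A: (6718/13486)²·8.76²/904 = 0.021064612
band B: (1368/13486)²·10.63²/279 = 0.004167429
band C: (5400/13486)²·7.67²/1198 = 0.007873270
Sum = 0.033105311 → 0.033105.

0.033105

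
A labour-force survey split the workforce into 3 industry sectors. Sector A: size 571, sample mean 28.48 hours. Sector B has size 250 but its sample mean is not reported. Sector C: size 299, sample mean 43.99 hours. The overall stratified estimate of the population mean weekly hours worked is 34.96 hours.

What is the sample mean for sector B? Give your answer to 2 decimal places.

N = 571 + 250 + 299 = 1120.
Overall total = μ·N = 34.96·1120 = 39155.2.
Subtract the known strata: 571·28.48 + 299·43.99 = 29415.09.
Remaining total for sector B: 39155.2 − 29415.09 = 9740.11.
Divide by its size: 9740.11 / 250 = 38.9604... → 38.96.

38.96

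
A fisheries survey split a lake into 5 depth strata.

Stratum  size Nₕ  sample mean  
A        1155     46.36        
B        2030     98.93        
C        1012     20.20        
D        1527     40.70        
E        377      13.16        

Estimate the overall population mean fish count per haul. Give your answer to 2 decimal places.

N = 6101; weights Wₕ = Nₕ/N = (0.1893, 0.3327, 0.1659, 0.2503, 0.0618).
x̄_st = Σ Wₕ·x̄ₕ = 0.1893·46.36 + 0.3327·98.93 + 0.1659·20.20 + 0.2503·40.70 + 0.0618·13.16 ≈ 56.0443...
→ 56.04.

56.04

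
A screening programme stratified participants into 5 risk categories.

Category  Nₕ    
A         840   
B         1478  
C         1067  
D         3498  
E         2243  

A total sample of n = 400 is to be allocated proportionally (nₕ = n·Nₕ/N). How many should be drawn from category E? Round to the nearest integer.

Share of category E = 2243/9126 = 0.24578.
Allocate 400 × 0.24578 = 98.313... → 98.

98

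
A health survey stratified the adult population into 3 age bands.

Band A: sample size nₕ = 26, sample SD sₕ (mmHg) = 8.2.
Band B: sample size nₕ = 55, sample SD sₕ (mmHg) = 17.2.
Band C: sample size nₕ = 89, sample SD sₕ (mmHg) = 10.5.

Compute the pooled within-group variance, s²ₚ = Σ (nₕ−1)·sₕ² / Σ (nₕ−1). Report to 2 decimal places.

A: (26−1)·8.2² = 25·67.24 = 1681
B: (55−1)·17.2² = 54·295.84 = 15975.36
C: (89−1)·10.5² = 88·110.25 = 9702
Numerator = 27358.36; denominator = Σ(nₕ−1) = 167.
s²ₚ = 27358.36/167 = 163.8225... → 163.82.

163.82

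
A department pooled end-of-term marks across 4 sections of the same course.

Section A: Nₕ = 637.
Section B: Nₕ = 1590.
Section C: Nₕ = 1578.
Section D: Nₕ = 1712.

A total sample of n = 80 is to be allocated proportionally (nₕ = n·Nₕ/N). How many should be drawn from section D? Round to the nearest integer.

Share of section D = 1712/5517 = 0.31031.
Allocate 80 × 0.31031 = 24.825... → 25.

25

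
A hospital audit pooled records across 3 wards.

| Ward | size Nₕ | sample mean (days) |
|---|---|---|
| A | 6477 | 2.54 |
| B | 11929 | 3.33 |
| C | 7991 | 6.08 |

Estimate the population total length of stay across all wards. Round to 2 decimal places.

104760.43

A: 6477·2.54 = 16451.58
B: 11929·3.33 = 39723.57
C: 7991·6.08 = 48585.28
τ̂ = Σ Nₕx̄ₕ = 104760.43.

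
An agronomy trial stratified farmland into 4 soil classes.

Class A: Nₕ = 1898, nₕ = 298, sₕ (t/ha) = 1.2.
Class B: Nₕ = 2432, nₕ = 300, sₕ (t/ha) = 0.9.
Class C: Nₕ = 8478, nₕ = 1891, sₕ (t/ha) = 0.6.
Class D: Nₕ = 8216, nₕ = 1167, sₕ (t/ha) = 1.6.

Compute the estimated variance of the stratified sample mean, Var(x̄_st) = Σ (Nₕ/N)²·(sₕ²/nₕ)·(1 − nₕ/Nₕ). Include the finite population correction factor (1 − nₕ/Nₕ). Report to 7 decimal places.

0.0003764

N = 21024. Term for each stratum: Wₕ²sₕ²/nₕ·(1−nₕ/Nₕ).
Var(x̄_st) = 0.0000331995 + 0.0000316726 + 0.0000240526 + 0.0002874262 = 0.0003763509 → 0.0003764.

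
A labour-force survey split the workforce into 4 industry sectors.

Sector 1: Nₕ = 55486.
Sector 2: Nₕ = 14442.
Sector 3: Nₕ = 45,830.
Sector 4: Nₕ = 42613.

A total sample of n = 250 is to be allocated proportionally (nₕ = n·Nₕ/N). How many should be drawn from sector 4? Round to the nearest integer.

Share of sector 4 = 42613/158371 = 0.26907.
Allocate 250 × 0.26907 = 67.268... → 67.

67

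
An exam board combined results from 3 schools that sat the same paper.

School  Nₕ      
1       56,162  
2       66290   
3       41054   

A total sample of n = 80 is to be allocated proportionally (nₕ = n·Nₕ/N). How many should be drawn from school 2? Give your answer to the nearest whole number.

32

N = 56162 + 66290 + 41054 = 163506.
n_2 = 80·66290/163506 = 32.434... → 32.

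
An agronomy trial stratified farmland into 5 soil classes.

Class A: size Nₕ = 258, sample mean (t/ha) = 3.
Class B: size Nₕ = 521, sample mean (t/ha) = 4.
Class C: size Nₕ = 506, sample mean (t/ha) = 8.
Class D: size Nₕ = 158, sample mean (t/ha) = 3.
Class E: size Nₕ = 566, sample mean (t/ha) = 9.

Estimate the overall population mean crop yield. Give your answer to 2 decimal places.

6.21

N = 2009; weights Wₕ = Nₕ/N = (0.1284, 0.2593, 0.2519, 0.0786, 0.2817).
x̄_st = Σ Wₕ·x̄ₕ = 0.1284·3 + 0.2593·4 + 0.2519·8 + 0.0786·3 + 0.2817·9 ≈ 6.2091...
→ 6.21.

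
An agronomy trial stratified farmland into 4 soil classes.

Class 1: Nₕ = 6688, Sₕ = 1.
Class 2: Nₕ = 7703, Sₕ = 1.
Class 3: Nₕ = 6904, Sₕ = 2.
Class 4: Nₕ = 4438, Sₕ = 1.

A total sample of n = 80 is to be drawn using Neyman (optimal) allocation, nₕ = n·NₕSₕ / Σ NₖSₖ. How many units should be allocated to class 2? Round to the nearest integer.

1: NₕSₕ = 6688·1 = 6688
2: NₕSₕ = 7703·1 = 7703
3: NₕSₕ = 6904·2 = 13808
4: NₕSₕ = 4438·1 = 4438
Σ NₕSₕ = 32637.
n_2 = 80·7703/32637 = 18.882... → 19.

19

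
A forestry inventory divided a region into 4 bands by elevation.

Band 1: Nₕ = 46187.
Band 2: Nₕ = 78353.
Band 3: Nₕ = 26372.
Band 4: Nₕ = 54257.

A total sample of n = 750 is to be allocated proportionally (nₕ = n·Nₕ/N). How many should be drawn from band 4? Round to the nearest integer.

N = 46187 + 78353 + 26372 + 54257 = 205169.
n_4 = 750·54257/205169 = 198.338... → 198.

198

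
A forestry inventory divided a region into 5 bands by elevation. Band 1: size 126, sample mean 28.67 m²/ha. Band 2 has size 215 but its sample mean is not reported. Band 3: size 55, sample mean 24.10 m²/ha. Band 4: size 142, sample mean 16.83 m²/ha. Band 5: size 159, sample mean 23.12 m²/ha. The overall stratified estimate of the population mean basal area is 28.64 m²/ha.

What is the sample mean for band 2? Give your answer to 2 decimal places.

41.67

N = 126 + 215 + 55 + 142 + 159 = 697.
Overall total = μ·N = 28.64·697 = 19962.08.
Subtract the known strata: 126·28.67 + 55·24.10 + 142·16.83 + 159·23.12 = 11003.86.
Remaining total for band 2: 19962.08 − 11003.86 = 8958.22.
Divide by its size: 8958.22 / 215 = 41.6661... → 41.67.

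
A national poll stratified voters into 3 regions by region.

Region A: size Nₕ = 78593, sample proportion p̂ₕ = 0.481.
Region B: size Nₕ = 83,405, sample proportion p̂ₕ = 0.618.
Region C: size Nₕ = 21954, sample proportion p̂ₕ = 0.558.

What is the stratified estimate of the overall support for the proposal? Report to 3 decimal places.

Wₕ = Nₕ/N with N = 183952: 0.4272, 0.4534, 0.1193.
p̂_st = 0.4272·0.481 + 0.4534·0.618 + 0.1193·0.558 ≈ 0.55231... → 0.552.

0.552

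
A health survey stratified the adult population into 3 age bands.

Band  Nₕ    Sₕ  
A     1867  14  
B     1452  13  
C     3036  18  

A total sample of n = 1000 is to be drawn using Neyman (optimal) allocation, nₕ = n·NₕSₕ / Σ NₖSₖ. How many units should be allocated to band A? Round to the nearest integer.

262

Σ NₕSₕ = 1867·14 + 1452·13 + 3036·18 = 99662.
Share for A: 26138/99662 = 0.26227.
n_A = 1000 × 0.26227 = 262.266... → 262.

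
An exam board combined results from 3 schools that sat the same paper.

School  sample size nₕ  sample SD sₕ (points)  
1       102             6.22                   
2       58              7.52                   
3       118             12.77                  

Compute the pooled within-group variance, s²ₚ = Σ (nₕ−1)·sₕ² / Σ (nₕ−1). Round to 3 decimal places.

1: (102−1)·6.22² = 101·38.6884 = 3907.5284
2: (58−1)·7.52² = 57·56.5504 = 3223.3728
3: (118−1)·12.77² = 117·163.0729 = 19079.5293
Numerator = 26210.4305; denominator = Σ(nₕ−1) = 275.
s²ₚ = 26210.4305/275 = 95.31066... → 95.311.

95.311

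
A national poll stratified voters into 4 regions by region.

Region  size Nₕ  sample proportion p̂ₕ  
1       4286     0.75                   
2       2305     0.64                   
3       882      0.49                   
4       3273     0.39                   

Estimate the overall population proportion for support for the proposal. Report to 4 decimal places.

N = 4286 + 2305 + 882 + 3273 = 10746.
Overall proportion = Σ (Nₕ/N)·p̂ₕ.
Σ Nₕp̂ₕ = 3214.5 + 1475.2 + 432.18 + 1276.47 = 6398.35.
6398.35 / 10746 = 0.595417... → 0.5954.

0.5954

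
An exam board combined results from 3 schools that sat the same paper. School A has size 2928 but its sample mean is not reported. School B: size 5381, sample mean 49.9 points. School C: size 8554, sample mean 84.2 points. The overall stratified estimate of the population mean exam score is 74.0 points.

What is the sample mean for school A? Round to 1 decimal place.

N = 2928 + 5381 + 8554 = 16863.
Overall total = μ·N = 74.0·16863 = 1247862.
Subtract the known strata: 5381·49.9 + 8554·84.2 = 988758.7.
Remaining total for school A: 1247862 − 988758.7 = 259103.3.
Divide by its size: 259103.3 / 2928 = 88.492... → 88.5.

88.5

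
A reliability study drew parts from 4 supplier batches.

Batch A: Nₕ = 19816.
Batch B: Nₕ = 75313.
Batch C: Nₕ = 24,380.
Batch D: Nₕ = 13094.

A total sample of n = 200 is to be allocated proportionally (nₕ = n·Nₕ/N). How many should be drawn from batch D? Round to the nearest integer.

20

Share of batch D = 13094/132603 = 0.09875.
Allocate 200 × 0.09875 = 19.749... → 20.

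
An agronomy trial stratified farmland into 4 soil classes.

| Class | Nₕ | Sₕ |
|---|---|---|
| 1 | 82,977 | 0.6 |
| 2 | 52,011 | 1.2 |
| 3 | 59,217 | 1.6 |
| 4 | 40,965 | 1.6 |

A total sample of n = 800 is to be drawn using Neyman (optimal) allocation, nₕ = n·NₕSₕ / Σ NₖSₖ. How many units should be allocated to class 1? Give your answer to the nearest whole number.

1: NₕSₕ = 82977·0.6 = 49786.2
2: NₕSₕ = 52011·1.2 = 62413.2
3: NₕSₕ = 59217·1.6 = 94747.2
4: NₕSₕ = 40965·1.6 = 65544
Σ NₕSₕ = 272490.6.
n_1 = 800·49786.2/272490.6 = 146.166... → 146.

146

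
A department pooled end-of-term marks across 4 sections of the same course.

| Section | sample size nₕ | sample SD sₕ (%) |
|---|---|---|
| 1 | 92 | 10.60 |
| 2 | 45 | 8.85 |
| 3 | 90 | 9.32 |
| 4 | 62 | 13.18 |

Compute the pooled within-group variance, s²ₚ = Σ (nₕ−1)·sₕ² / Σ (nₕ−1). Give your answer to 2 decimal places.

1: (92−1)·10.60² = 91·112.36 = 10224.76
2: (45−1)·8.85² = 44·78.3225 = 3446.19
3: (90−1)·9.32² = 89·86.8624 = 7730.7536
4: (62−1)·13.18² = 61·173.7124 = 10596.4564
Numerator = 31998.16; denominator = Σ(nₕ−1) = 285.
s²ₚ = 31998.16/285 = 112.2742... → 112.27.

112.27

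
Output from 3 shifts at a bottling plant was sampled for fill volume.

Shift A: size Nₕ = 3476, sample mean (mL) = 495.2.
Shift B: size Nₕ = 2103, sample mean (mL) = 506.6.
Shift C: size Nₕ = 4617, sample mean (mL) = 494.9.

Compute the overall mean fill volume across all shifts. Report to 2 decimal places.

497.42

x̄_st = (Σ Nₕx̄ₕ) / (Σ Nₕ) = (3476·495.2 + 2103·506.6 + 4617·494.9) / 10196
= 5071648.3 / 10196 = 497.4155... → 497.42.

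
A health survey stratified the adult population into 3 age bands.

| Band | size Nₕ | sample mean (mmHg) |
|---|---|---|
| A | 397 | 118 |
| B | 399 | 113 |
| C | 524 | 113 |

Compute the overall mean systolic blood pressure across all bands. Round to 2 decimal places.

x̄_st = (Σ Nₕx̄ₕ) / (Σ Nₕ) = (397·118 + 399·113 + 524·113) / 1320
= 151145 / 1320 = 114.5038... → 114.50.

114.50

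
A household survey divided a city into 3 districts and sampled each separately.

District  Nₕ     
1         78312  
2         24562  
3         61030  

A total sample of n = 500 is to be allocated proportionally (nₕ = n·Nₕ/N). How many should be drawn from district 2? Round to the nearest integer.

N = 78312 + 24562 + 61030 = 163904.
n_2 = 500·24562/163904 = 74.928... → 75.

75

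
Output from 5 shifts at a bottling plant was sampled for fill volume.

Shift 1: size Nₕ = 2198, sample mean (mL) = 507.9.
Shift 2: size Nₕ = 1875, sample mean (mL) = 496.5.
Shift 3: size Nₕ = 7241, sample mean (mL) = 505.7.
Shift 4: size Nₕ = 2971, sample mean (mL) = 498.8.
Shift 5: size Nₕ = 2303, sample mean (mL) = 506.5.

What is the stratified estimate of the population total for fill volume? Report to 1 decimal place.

1: 2198·507.9 = 1116364.2
2: 1875·496.5 = 930937.5
3: 7241·505.7 = 3661773.7
4: 2971·498.8 = 1481934.8
5: 2303·506.5 = 1166469.5
τ̂ = Σ Nₕx̄ₕ = 8357479.7.

8357479.7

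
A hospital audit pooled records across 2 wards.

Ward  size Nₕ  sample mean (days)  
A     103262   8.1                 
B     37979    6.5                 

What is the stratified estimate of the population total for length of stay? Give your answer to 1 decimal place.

Estimate total by summing Nₕ·x̄ₕ over strata.
103262·8.1 + 37979·6.5 = 836422.2 + 246863.5 = 1083285.7.

1083285.7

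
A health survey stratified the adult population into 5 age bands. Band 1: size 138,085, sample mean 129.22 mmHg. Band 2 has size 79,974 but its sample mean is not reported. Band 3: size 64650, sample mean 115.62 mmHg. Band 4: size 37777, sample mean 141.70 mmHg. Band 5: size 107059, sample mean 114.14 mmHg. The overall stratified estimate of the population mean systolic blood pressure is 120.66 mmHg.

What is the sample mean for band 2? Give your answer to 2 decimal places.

108.74

N = 138085 + 79974 + 64650 + 37777 + 107059 = 427545.
Overall total = μ·N = 120.66·427545 = 51587579.7.
Subtract the known strata: 138085·129.22 + 64650·115.62 + 37777·141.70 + 107059·114.14 = 42890891.86.
Remaining total for band 2: 51587579.7 − 42890891.86 = 8696687.84.
Divide by its size: 8696687.84 / 79974 = 108.7439... → 108.74.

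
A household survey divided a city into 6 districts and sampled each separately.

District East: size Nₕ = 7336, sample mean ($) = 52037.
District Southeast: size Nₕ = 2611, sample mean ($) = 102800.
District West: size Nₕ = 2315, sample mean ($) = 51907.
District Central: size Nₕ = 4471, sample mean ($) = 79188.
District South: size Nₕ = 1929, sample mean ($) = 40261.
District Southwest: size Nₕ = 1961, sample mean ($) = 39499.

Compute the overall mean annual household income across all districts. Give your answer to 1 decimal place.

N = 7336 + 2611 + 2315 + 4471 + 1929 + 1961 = 20623.
Overall mean = Σ (Nₕ/N)·x̄ₕ — weight by population share, not a simple average.
Σ Nₕx̄ₕ = 7336·52037 + 2611·102800 + 2315·51907 + 4471·79188 + 1929·40261 + 1961·39499 = 381743432 + 268410800 + 120164705 + 354049548 + 77663469 + 77457539 = 1279489493.
Divide by N: 1279489493 / 20623 = 62041.870... → 62041.9.

62041.9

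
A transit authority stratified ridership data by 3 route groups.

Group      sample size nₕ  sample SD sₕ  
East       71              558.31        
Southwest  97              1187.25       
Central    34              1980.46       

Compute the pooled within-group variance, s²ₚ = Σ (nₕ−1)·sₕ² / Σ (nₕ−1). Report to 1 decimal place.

East: (71−1)·558.31² = 70·311710.0561 = 21819703.927
Southwest: (97−1)·1187.25² = 96·1409562.5625 = 135318006
Central: (34−1)·1980.46² = 33·3922221.8116 = 129433319.7828
Numerator = 286571029.7098; denominator = Σ(nₕ−1) = 199.
s²ₚ = 286571029.7098/199 = 1440055.426... → 1440055.4.

1440055.4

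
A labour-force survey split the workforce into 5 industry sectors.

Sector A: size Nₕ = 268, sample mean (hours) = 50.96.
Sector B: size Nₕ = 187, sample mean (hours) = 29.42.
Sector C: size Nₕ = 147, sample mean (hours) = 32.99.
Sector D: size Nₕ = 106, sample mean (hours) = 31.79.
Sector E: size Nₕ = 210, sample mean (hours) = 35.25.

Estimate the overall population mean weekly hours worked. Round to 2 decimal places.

N = 918; weights Wₕ = Nₕ/N = (0.2919, 0.2037, 0.1601, 0.1155, 0.2288).
x̄_st = Σ Wₕ·x̄ₕ = 0.2919·50.96 + 0.2037·29.42 + 0.1601·32.99 + 0.1155·31.79 + 0.2288·35.25 ≈ 37.8874...
→ 37.89.

37.89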